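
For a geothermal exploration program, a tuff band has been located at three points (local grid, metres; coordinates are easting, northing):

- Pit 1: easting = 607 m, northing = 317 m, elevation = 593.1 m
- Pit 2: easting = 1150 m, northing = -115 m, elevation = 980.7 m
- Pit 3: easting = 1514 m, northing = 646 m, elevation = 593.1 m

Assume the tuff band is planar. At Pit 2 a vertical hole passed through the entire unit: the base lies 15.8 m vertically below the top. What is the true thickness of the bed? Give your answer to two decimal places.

Two edge vectors: Pit 1→Pit 2 = (543, -432, 387.6), Pit 1→Pit 3 = (907, 329, 0).
Normal n = (Pit 1→Pit 2) × (Pit 1→Pit 3) = (-127520.4, 351553.2, 570471).
So ∂z/∂easting = −n_x/n_z = 0.22354 and ∂z/∂northing = −n_y/n_z = −0.61625.
|∇z| = √(a²+b²) = 0.65554, so dip δ = arctan(0.65554) = 33.25°.
True thickness = vertical thickness × cos δ = 15.8 × cos 33.25° = 13.21 m.

13.21 m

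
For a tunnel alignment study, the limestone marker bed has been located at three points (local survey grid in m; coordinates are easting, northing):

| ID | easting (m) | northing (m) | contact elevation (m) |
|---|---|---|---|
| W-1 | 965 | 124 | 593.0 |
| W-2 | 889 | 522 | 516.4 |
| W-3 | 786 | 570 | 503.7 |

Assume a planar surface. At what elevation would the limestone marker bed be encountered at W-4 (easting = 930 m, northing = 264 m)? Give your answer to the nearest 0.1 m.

Let the plane be z = a·easting + b·northing + c.
W-2−W-1: −76a + 398b = −76.6;  W-3−W-1: −179a + 446b = −89.3.
Solving gives a = 0.03689, b = −0.18542.
Then c = 593 − a·965 − b·124 = 580.39.
At (930, 264): z = 34.3 − 49.0 + 580.39 = 565.8 m.

565.8 m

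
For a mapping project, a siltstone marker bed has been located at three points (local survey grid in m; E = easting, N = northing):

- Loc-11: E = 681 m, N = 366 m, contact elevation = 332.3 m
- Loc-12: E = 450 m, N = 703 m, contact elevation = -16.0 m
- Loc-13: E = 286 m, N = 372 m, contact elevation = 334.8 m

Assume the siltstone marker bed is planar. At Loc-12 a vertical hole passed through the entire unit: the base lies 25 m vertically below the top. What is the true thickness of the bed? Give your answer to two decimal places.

Two edge vectors: Loc-11→Loc-12 = (-231, 337, -348.3), Loc-11→Loc-13 = (-395, 6, 2.5).
Normal n = (Loc-11→Loc-12) × (Loc-11→Loc-13) = (2932.3, 138156, 131729).
So ∂z/∂E = −n_x/n_z = −0.02226 and ∂z/∂N = −n_y/n_z = −1.04879.
|∇z| = √(a²+b²) = 1.04903, so dip δ = arctan(1.04903) = 46.37°.
True thickness = vertical thickness × cos δ = 25 × cos 46.37° = 17.25 m.

17.25 m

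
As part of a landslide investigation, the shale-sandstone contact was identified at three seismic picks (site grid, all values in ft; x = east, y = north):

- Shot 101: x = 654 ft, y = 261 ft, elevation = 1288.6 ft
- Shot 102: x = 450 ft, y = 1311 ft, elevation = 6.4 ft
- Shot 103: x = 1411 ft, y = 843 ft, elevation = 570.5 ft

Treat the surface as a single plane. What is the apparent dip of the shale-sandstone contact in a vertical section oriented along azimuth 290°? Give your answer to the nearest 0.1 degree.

Let the plane be z = a·x + b·y + c.
Shot 102−Shot 101: −204a + 1050b = −1282.2;  Shot 103−Shot 101: 757a + 582b = −718.1.
Solving gives a = −0.00850, b = −1.22279.
Unit vector along 290° is (sin 290°, cos 290°) = (-0.9397, 0.3420).
Slope in that direction = a·(-0.9397) + b·(0.3420) = −0.41023.
Apparent dip = arctan|0.41023| = 22.3° (true dip is 50.7°, so apparent ≤ true as expected).

22.3°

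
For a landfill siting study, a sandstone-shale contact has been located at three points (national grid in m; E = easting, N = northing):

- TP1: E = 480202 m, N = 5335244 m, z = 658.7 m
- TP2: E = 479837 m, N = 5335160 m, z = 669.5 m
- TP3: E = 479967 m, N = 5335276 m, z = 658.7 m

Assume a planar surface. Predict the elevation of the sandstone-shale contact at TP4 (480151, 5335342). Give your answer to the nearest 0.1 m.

651.3 m

Let the plane be z = a·E + b·N + c.
TP2−TP1: −365a − 84b = 10.8;  TP3−TP1: −235a + 32b = 0.
Solving gives a = −0.010999363, b = −0.080776575.
Then c = 658.7 − a·480202 − b·5335244 = 436903.36.
At (480151, 5335342): z = −5281.4 − 430970.7 + 436903.36 = 651.3 m.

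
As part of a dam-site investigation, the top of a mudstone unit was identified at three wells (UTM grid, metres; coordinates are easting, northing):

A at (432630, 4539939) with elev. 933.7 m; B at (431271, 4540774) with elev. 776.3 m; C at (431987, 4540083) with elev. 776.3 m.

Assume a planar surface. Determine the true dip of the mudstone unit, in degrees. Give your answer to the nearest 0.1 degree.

Let the plane be z = a·easting + b·northing + c.
B−A: −1359a + 835b = −157.4;  C−A: −643a + 144b = −157.4.
Solving gives a = 0.31876, b = 0.33029.
Gradient magnitude |∇z| = √(a² + b²) = √(0.10161 + 0.10909) = 0.45902.
True dip = arctan(0.45902) = 24.7°, dipping toward SW (azimuth ≈ 224°).

24.7°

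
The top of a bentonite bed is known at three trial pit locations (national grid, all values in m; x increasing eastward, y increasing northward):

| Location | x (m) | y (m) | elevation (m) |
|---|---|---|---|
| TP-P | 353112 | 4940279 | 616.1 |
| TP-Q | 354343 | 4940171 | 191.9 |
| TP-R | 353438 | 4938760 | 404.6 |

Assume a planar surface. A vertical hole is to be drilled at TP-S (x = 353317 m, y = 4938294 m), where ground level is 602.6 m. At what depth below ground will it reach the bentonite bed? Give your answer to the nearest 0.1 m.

Two edge vectors: TP-P→TP-Q = (1231, -108, -424.2), TP-P→TP-R = (326, -1519, -211.5).
Normal n = (TP-P→TP-Q) × (TP-P→TP-R) = (-621517.8, 122067.3, -1834681).
So ∂z/∂x = −n_x/n_z = −0.338760689 and ∂z/∂y = −n_y/n_z = 0.066533256.
Intercept c from TP-P: 616.1 + 119620.46 − 328692.85 = −208456.28.
At (353317, 4938294): z_contact = −119689.91 + 328560.78 − 208456.28 = 414.59 m.
Depth below ground = 602.6 − 414.59 = 188.0 m.

188.0 m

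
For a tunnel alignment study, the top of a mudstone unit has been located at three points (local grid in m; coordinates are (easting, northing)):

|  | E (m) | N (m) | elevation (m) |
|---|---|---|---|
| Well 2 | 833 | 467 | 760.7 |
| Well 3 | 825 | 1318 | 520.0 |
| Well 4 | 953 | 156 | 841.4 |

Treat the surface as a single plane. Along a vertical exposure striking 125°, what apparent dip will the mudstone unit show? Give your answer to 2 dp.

6.38°

Two edge vectors: Well 2→Well 3 = (-8, 851, -240.7), Well 2→Well 4 = (120, -311, 80.7).
Normal n = (Well 2→Well 3) × (Well 2→Well 4) = (-6182, -28238.4, -99632).
So ∂z/∂E = −n_x/n_z = −0.06205 and ∂z/∂N = −n_y/n_z = −0.28343.
Unit vector along 125° is (sin 125°, cos 125°) = (0.8192, -0.5736).
Slope in that direction = a·(0.8192) + b·(-0.5736) = 0.11174.
Apparent dip = arctan|0.11174| = 6.38° (true dip is 16.2°, so apparent ≤ true as expected).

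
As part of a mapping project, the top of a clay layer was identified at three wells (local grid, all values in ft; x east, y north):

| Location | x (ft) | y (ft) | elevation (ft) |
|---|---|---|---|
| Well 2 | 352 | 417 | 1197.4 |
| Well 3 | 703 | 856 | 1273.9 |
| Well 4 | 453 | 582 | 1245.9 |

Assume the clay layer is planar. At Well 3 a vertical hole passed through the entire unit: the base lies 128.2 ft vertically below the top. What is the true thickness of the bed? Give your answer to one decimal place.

93.6 ft

Let the plane be z = a·x + b·y + c.
Well 3−Well 2: 351a + 439b = 76.5;  Well 4−Well 2: 101a + 165b = 48.5.
Solving gives a = −0.63855, b = 0.68481.
|∇z| = √(a²+b²) = 0.93633, so dip δ = arctan(0.93633) = 43.12°.
True thickness = vertical thickness × cos δ = 128.2 × cos 43.12° = 93.6 ft.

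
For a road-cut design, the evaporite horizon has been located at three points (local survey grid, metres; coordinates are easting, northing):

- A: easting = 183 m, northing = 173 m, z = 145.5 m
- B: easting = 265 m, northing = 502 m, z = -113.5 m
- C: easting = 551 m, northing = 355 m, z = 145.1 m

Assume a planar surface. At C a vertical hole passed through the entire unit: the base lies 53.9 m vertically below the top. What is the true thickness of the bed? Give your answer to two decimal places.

38.10 m

Let the plane be z = a·easting + b·northing + c.
B−A: 82a + 329b = −259;  C−A: 368a + 182b = −0.4.
Solving gives a = 0.44284, b = −0.89761.
|∇z| = √(a²+b²) = 1.00090, so dip δ = arctan(1.00090) = 45.03°.
True thickness = vertical thickness × cos δ = 53.9 × cos 45.03° = 38.10 m.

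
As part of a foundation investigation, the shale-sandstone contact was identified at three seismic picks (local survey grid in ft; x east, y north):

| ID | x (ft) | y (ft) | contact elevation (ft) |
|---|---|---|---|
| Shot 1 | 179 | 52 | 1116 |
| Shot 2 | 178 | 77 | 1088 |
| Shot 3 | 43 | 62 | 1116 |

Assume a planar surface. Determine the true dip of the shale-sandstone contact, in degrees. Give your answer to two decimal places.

Let the plane be z = a·x + b·y + c.
Shot 2−Shot 1: −1a + 25b = −28;  Shot 3−Shot 1: −136a + 10b = 0.
Solving gives a = −0.08260, b = −1.12330.
Gradient magnitude |∇z| = √(a² + b²) = √(0.00682 + 1.26181) = 1.12634.
True dip = arctan(1.12634) = 48.40°, dipping toward N (azimuth ≈ 004°).

48.40°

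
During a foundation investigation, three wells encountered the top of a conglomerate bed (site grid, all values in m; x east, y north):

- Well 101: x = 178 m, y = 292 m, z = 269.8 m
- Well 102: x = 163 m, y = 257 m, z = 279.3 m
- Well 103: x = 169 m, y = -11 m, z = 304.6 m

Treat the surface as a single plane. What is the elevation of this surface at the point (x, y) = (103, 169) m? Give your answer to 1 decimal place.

Two edge vectors: Well 101→Well 102 = (-15, -35, 9.5), Well 101→Well 103 = (-9, -303, 34.8).
Normal n = (Well 101→Well 102) × (Well 101→Well 103) = (1660.5, 436.5, 4230).
So ∂z/∂x = −n_x/n_z = −0.39255 and ∂z/∂y = −n_y/n_z = −0.10319.
Intercept c from Well 101: 269.8 + 69.87 + 30.13 = 369.81.
At (103, 169): z = −40.4 − 17.4 + 369.81 = 311.9 m.

311.9 m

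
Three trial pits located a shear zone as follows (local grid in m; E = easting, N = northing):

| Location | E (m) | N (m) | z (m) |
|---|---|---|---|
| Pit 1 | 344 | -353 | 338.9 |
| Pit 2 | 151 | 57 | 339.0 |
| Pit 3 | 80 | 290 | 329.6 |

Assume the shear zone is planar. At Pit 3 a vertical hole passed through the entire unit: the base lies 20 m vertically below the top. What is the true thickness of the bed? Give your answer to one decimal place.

Two edge vectors: Pit 1→Pit 2 = (-193, 410, 0.1), Pit 1→Pit 3 = (-264, 643, -9.3).
Normal n = (Pit 1→Pit 2) × (Pit 1→Pit 3) = (-3877.3, -1821.3, -15859).
So ∂z/∂E = −n_x/n_z = −0.24449 and ∂z/∂N = −n_y/n_z = −0.11484.
|∇z| = √(a²+b²) = 0.27012, so dip δ = arctan(0.27012) = 15.12°.
True thickness = vertical thickness × cos δ = 20 × cos 15.12° = 19.3 m.

19.3 m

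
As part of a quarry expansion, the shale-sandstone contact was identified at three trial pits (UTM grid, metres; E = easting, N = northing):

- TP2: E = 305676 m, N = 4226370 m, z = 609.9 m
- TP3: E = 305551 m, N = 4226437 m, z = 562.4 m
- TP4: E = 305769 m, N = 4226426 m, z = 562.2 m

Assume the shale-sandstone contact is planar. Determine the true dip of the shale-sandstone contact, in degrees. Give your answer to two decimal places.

38.15°

Two edge vectors: TP2→TP3 = (-125, 67, -47.5), TP2→TP4 = (93, 56, -47.7).
Normal n = (TP2→TP3) × (TP2→TP4) = (-535.9, -10380, -13231).
So ∂z/∂E = −n_x/n_z = −0.04050 and ∂z/∂N = −n_y/n_z = −0.78452.
Gradient magnitude |∇z| = √(a² + b²) = √(0.00164 + 0.61547) = 0.78557.
True dip = arctan(0.78557) = 38.15°, dipping toward N (azimuth ≈ 003°).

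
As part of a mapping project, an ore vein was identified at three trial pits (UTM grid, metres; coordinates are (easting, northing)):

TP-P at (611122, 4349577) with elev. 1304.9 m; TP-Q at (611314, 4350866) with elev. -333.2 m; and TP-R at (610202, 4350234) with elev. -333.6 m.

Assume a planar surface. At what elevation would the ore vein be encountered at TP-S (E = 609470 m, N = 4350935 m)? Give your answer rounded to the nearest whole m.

Two edge vectors: TP-P→TP-Q = (192, 1289, -1638.1), TP-P→TP-R = (-920, 657, -1638.5).
Normal n = (TP-P→TP-Q) × (TP-P→TP-R) = (-1035794.8, 1821644, 1312024).
So ∂z/∂E = −n_x/n_z = 0.78946330 and ∂z/∂N = −n_y/n_z = −1.38842277.
Intercept c from TP-P: 1304.9 − 482458.39 + 6039051.76 = 5557898.27.
At (609470, 4350935): z = 481154.2 − 6040937.2 + 5557898.27 = -1884.8 m.

-1885 m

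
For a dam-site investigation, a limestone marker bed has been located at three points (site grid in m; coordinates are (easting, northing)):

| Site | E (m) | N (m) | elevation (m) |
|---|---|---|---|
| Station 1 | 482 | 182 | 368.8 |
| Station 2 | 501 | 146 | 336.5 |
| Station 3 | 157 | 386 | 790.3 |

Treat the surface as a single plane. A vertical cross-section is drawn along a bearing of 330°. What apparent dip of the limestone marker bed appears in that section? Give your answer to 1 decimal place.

39.5°

Two edge vectors: Station 1→Station 2 = (19, -36, -32.3), Station 1→Station 3 = (-325, 204, 421.5).
Normal n = (Station 1→Station 2) × (Station 1→Station 3) = (-8584.8, 2489, -7824).
So ∂z/∂E = −n_x/n_z = −1.09724 and ∂z/∂N = −n_y/n_z = 0.31812.
Unit vector along 330° is (sin 330°, cos 330°) = (-0.5000, 0.8660).
Slope in that direction = a·(-0.5000) + b·(0.8660) = 0.82412.
Apparent dip = arctan|0.82412| = 39.5° (true dip is 48.8°, so apparent ≤ true as expected).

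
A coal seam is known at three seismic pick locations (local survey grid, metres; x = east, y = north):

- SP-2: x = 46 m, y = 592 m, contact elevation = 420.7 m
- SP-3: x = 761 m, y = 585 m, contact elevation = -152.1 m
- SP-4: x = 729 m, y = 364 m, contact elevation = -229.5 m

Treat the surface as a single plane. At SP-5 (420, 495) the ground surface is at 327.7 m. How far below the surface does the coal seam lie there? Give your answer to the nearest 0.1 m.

Two edge vectors: SP-2→SP-3 = (715, -7, -572.8), SP-2→SP-4 = (683, -228, -650.2).
Normal n = (SP-2→SP-3) × (SP-2→SP-4) = (-126047, 73670.6, -158239).
So ∂z/∂x = −n_x/n_z = −0.79656 and ∂z/∂y = −n_y/n_z = 0.46557.
Intercept c from SP-2: 420.7 + 36.64 − 275.61 = 181.73.
At (420, 495): z_contact = −334.56 + 230.45 + 181.73 = 77.63 m.
Depth below ground = 327.7 − 77.63 = 250.1 m.

250.1 m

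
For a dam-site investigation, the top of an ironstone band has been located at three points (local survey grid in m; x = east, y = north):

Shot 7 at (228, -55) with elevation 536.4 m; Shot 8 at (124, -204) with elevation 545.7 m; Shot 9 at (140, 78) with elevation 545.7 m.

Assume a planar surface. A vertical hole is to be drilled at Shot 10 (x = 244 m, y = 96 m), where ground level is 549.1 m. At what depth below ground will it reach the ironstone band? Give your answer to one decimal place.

13.4 m

Let the plane be z = a·x + b·y + c.
Shot 8−Shot 7: −104a − 149b = 9.3;  Shot 9−Shot 7: −88a + 133b = 9.3.
Solving gives a = −0.09734, b = 0.00552.
Then c = 536.4 − a·228 − b·-55 = 558.90.
At (244, 96): z_contact = −23.75 + 0.53 + 558.90 = 535.68 m.
Depth below ground = 549.1 − 535.68 = 13.4 m.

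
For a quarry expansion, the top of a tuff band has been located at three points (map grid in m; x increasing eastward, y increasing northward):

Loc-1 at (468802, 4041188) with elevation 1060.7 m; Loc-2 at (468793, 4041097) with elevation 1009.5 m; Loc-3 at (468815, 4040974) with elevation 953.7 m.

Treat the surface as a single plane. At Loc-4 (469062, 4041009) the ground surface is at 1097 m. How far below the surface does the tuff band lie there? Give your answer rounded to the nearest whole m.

Let the plane be z = a·x + b·y + c.
Loc-2−Loc-1: −9a − 91b = −51.2;  Loc-3−Loc-1: 13a − 214b = −107.
Solving gives a = 0.39234481, b = 0.52383403.
Then c = 1060.7 − a·468802 − b·4041188 = −2299783.13.
At (469062, 4041009): z_contact = 184034.0 + 2116818.0 − 2299783.13 = 1068.9 m.
Depth below ground = 1097 − 1068.9 = 28 m.

28 m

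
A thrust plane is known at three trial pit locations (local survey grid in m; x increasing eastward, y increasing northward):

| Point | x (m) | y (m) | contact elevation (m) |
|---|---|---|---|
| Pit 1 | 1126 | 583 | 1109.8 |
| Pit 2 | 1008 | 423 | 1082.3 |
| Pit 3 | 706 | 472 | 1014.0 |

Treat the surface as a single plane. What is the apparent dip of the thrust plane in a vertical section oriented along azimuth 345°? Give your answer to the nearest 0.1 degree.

Let the plane be z = a·x + b·y + c.
Pit 2−Pit 1: −118a − 160b = −27.5;  Pit 3−Pit 1: −420a − 111b = −95.8.
Solving gives a = 0.22690, b = 0.00454.
Unit vector along 345° is (sin 345°, cos 345°) = (-0.2588, 0.9659).
Slope in that direction = a·(-0.2588) + b·(0.9659) = −0.05434.
Apparent dip = arctan|0.05434| = 3.1° (true dip is 12.8°, so apparent ≤ true as expected).

3.1°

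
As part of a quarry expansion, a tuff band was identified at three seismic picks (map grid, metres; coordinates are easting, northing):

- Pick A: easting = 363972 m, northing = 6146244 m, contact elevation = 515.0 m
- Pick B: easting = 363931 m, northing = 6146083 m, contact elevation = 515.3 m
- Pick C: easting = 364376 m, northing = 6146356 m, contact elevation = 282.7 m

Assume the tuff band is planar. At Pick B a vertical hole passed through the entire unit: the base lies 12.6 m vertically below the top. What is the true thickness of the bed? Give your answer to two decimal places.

10.63 m

Let the plane be z = a·easting + b·northing + c.
Pick B−Pick A: −41a − 161b = 0.3;  Pick C−Pick A: 404a + 112b = −232.3.
Solving gives a = −0.61812, b = 0.15555.
|∇z| = √(a²+b²) = 0.63739, so dip δ = arctan(0.63739) = 32.51°.
True thickness = vertical thickness × cos δ = 12.6 × cos 32.51° = 10.63 m.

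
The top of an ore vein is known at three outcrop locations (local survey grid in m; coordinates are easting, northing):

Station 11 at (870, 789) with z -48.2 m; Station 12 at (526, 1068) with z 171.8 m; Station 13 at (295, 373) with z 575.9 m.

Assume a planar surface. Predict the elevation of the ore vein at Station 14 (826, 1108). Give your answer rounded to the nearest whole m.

Let the plane be z = a·easting + b·northing + c.
Station 12−Station 11: −344a + 279b = 220;  Station 13−Station 11: −575a − 416b = 624.1.
Solving gives a = −0.87518, b = −0.29055.
Then c = -48.2 − a·870 − b·789 = 942.45.
At (826, 1108): z = −722.9 − 321.9 + 942.45 = -102.4 m.

-102 m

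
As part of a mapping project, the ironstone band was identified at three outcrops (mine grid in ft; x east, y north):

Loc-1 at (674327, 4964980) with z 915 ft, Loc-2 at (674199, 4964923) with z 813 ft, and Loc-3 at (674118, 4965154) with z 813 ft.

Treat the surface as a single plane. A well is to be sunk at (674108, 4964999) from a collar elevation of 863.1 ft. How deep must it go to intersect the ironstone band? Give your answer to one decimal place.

Let the plane be z = a·x + b·y + c.
Loc-2−Loc-1: −128a − 57b = −102;  Loc-3−Loc-1: −209a + 174b = −102.
Solving gives a = 0.689249671, b = 0.241684950.
Then c = 915 − a·674327 − b·4964980 = −1663825.60.
At (674108, 4964999): z_contact = 464628.72 + 1199965.53 − 1663825.60 = 768.65 ft.
Depth below ground = 863.1 − 768.65 = 94.5 ft.

94.5 ft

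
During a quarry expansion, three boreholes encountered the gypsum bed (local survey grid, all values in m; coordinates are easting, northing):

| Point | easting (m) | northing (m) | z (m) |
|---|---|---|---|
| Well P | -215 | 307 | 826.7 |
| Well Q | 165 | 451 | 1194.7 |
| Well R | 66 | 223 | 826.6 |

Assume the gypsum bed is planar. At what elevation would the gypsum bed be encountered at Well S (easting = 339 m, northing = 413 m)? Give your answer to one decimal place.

Two edge vectors: Well P→Well Q = (380, 144, 368), Well P→Well R = (281, -84, -0.1).
Normal n = (Well P→Well Q) × (Well P→Well R) = (30897.6, 103446, -72384).
So ∂z/∂easting = −n_x/n_z = 0.42686 and ∂z/∂northing = −n_y/n_z = 1.42913.
Intercept c from Well P: 826.7 + 91.77 − 438.74 = 479.73.
At (339, 413): z = 144.7 + 590.2 + 479.73 = 1214.7 m.

1214.7 m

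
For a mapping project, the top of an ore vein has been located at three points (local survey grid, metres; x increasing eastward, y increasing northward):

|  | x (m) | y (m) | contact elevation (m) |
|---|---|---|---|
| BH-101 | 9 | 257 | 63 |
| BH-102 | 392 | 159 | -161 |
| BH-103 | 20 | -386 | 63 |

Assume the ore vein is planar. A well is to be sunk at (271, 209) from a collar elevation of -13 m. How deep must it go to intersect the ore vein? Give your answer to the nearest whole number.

77 m

Let the plane be z = a·x + b·y + c.
BH-102−BH-101: 383a − 98b = −224;  BH-103−BH-101: 11a − 643b = 0.
Solving gives a = −0.58743, b = −0.01005.
Then c = 63 − a·9 − b·257 = 70.87.
At (271, 209): z_contact = −159.2 − 2.1 + 70.87 = -90.4 m.
Depth below ground = -13 − (-90.4) = 77 m.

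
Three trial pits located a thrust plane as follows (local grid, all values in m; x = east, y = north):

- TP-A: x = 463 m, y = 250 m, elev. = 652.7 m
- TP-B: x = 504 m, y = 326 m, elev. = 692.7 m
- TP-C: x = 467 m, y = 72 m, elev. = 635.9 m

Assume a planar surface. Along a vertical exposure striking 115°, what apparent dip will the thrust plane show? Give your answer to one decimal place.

Two edge vectors: TP-A→TP-B = (41, 76, 40), TP-A→TP-C = (4, -178, -16.8).
Normal n = (TP-A→TP-B) × (TP-A→TP-C) = (5843.2, 848.8, -7602).
So ∂z/∂x = −n_x/n_z = 0.76864 and ∂z/∂y = −n_y/n_z = 0.11165.
Unit vector along 115° is (sin 115°, cos 115°) = (0.9063, -0.4226).
Slope in that direction = a·(0.9063) + b·(-0.4226) = 0.64944.
Apparent dip = arctan|0.64944| = 33.0° (true dip is 37.8°, so apparent ≤ true as expected).

33.0°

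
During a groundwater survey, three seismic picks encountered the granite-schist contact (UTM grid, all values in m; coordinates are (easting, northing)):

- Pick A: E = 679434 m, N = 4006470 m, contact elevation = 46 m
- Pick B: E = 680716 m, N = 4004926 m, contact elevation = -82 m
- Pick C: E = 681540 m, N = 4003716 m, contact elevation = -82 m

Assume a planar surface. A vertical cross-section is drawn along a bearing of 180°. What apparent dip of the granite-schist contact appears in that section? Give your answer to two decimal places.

Let the plane be z = a·E + b·N + c.
Pick B−Pick A: 1282a − 1544b = −128;  Pick C−Pick A: 2106a − 2754b = −128.
Solving gives a = −0.55520, b = −0.37808.
Unit vector along 180° is (sin 180°, cos 180°) = (0.0000, -1.0000).
Slope in that direction = a·(0.0000) + b·(-1.0000) = 0.37808.
Apparent dip = arctan|0.37808| = 20.71° (true dip is 33.9°, so apparent ≤ true as expected).

20.71°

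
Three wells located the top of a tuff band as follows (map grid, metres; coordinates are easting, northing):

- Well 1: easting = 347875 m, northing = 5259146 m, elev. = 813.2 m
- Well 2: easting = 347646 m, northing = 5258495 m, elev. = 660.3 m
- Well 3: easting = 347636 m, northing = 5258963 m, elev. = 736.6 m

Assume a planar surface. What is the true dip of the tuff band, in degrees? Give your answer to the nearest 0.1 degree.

14.3°

Two edge vectors: Well 1→Well 2 = (-229, -651, -152.9), Well 1→Well 3 = (-239, -183, -76.6).
Normal n = (Well 1→Well 2) × (Well 1→Well 3) = (21885.9, 19001.7, -113682).
So ∂z/∂easting = −n_x/n_z = 0.19252 and ∂z/∂northing = −n_y/n_z = 0.16715.
Gradient magnitude |∇z| = √(a² + b²) = √(0.03706 + 0.02794) = 0.25495.
True dip = arctan(0.25495) = 14.3°, dipping toward SW (azimuth ≈ 229°).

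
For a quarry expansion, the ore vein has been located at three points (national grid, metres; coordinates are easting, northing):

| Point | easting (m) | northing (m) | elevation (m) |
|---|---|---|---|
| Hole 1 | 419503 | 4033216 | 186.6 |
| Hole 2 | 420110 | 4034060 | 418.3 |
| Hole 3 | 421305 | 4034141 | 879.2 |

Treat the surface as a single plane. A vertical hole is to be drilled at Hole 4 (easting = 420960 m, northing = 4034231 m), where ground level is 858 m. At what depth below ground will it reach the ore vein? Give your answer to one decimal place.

112.2 m

Two edge vectors: Hole 1→Hole 2 = (607, 844, 231.7), Hole 1→Hole 3 = (1802, 925, 692.6).
Normal n = (Hole 1→Hole 2) × (Hole 1→Hole 3) = (370231.9, -2884.8, -959413).
So ∂z/∂easting = −n_x/n_z = 0.385894187 and ∂z/∂northing = −n_y/n_z = −0.003006839.
Intercept c from Hole 1: 186.6 − 161883.77 + 12127.23 = −149569.94.
At (420960, 4034231): z_contact = 162446.02 − 12130.28 − 149569.94 = 745.80 m.
Depth below ground = 858 − 745.80 = 112.2 m.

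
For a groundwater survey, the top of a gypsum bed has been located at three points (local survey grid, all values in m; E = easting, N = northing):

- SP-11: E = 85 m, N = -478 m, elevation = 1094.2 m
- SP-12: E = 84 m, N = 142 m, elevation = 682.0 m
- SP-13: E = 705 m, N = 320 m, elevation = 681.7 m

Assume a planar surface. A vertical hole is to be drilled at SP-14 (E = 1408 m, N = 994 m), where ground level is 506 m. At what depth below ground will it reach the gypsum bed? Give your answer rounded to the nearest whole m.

139 m

Let the plane be z = a·E + b·N + c.
SP-12−SP-11: −1a + 620b = −412.2;  SP-13−SP-11: 620a + 798b = −412.5.
Solving gives a = 0.18999, b = −0.66453.
Then c = 1094.2 − a·85 − b·-478 = 760.40.
At (1408, 994): z_contact = 267.5 − 660.5 + 760.40 = 367.4 m.
Depth below ground = 506 − 367.4 = 139 m.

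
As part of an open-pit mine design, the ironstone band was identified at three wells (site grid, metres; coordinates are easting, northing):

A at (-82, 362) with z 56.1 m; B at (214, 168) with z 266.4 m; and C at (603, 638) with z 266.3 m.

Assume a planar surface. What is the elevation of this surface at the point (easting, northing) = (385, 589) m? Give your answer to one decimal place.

Two edge vectors: A→B = (296, -194, 210.3), A→C = (685, 276, 210.2).
Normal n = (A→B) × (A→C) = (-98821.6, 81836.3, 214586).
So ∂z/∂easting = −n_x/n_z = 0.46052 and ∂z/∂northing = −n_y/n_z = −0.38137.
Intercept c from A: 56.1 + 37.76 + 138.06 = 231.92.
At (385, 589): z = 177.3 − 224.6 + 231.92 = 184.6 m.

184.6 m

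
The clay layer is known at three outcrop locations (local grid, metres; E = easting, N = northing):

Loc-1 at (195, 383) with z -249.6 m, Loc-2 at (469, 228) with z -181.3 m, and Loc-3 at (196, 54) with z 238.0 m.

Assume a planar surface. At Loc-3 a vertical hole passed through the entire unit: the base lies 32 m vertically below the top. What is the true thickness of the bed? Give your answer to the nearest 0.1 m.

Two edge vectors: Loc-1→Loc-2 = (274, -155, 68.3), Loc-1→Loc-3 = (1, -329, 487.6).
Normal n = (Loc-1→Loc-2) × (Loc-1→Loc-3) = (-53107.3, -133534.1, -89991).
So ∂z/∂E = −n_x/n_z = −0.59014 and ∂z/∂N = −n_y/n_z = −1.48386.
|∇z| = √(a²+b²) = 1.59691, so dip δ = arctan(1.59691) = 57.94°.
True thickness = vertical thickness × cos δ = 32 × cos 57.94° = 17.0 m.

17.0 m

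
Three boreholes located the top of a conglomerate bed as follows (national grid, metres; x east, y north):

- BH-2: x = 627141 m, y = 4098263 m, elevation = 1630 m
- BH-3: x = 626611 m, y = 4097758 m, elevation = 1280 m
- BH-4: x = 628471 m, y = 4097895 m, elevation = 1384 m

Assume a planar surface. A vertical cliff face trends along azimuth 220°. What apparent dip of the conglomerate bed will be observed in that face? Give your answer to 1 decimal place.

Two edge vectors: BH-2→BH-3 = (-530, -505, -350), BH-2→BH-4 = (1330, -368, -246).
Normal n = (BH-2→BH-3) × (BH-2→BH-4) = (-4570, -595880, 866690).
So ∂z/∂x = −n_x/n_z = 0.00527 and ∂z/∂y = −n_y/n_z = 0.68754.
Unit vector along 220° is (sin 220°, cos 220°) = (-0.6428, -0.7660).
Slope in that direction = a·(-0.6428) + b·(-0.7660) = −0.53007.
Apparent dip = arctan|0.53007| = 27.9° (true dip is 34.5°, so apparent ≤ true as expected).

27.9°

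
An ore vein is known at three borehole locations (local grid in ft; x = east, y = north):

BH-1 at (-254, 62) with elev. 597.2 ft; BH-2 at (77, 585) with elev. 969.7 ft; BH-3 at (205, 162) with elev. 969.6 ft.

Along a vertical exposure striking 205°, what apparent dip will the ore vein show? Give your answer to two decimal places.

Let the plane be z = a·x + b·y + c.
BH-2−BH-1: 331a + 523b = 372.5;  BH-3−BH-1: 459a + 100b = 372.4.
Solving gives a = 0.76110, b = 0.23055.
Unit vector along 205° is (sin 205°, cos 205°) = (-0.4226, -0.9063).
Slope in that direction = a·(-0.4226) + b·(-0.9063) = −0.53060.
Apparent dip = arctan|0.53060| = 27.95° (true dip is 38.5°, so apparent ≤ true as expected).

27.95°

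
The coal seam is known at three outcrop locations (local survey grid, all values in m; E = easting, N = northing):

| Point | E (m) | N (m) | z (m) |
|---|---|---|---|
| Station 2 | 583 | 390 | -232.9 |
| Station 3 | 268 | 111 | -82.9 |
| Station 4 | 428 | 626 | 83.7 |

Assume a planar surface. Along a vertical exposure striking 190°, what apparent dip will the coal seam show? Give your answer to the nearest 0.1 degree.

24.6°

Two edge vectors: Station 2→Station 3 = (-315, -279, 150), Station 2→Station 4 = (-155, 236, 316.6).
Normal n = (Station 2→Station 3) × (Station 2→Station 4) = (-123731.4, 76479, -117585).
So ∂z/∂E = −n_x/n_z = −1.05227 and ∂z/∂N = −n_y/n_z = 0.65041.
Unit vector along 190° is (sin 190°, cos 190°) = (-0.1736, -0.9848).
Slope in that direction = a·(-0.1736) + b·(-0.9848) = −0.45781.
Apparent dip = arctan|0.45781| = 24.6° (true dip is 51.0°, so apparent ≤ true as expected).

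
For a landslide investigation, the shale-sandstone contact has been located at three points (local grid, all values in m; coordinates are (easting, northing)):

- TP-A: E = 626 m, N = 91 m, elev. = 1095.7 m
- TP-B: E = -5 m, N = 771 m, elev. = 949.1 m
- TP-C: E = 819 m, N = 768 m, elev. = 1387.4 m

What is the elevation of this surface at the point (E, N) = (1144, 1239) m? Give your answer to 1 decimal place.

1692.0 m

Let the plane be z = a·E + b·N + c.
TP-B−TP-A: −631a + 680b = −146.6;  TP-C−TP-A: 193a + 677b = 291.7.
Solving gives a = 0.532933, b = 0.278942.
Then c = 1095.7 − a·626 − b·91 = 736.70.
At (1144, 1239): z = 609.7 + 345.6 + 736.70 = 1692.0 m.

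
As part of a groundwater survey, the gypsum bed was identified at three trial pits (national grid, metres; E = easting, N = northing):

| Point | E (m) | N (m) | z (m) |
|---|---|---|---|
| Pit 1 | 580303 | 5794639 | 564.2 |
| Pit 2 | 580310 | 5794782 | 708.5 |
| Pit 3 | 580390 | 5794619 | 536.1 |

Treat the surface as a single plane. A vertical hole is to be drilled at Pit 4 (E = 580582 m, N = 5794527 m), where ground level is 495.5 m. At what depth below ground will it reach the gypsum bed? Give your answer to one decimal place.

69.9 m

Two edge vectors: Pit 1→Pit 2 = (7, 143, 144.3), Pit 1→Pit 3 = (87, -20, -28.1).
Normal n = (Pit 1→Pit 2) × (Pit 1→Pit 3) = (-1132.3, 12750.8, -12581).
So ∂z/∂E = −n_x/n_z = −0.090000795 and ∂z/∂N = −n_y/n_z = 1.013496542.
Intercept c from Pit 1: 564.2 + 52227.73 − 5872846.59 = −5820054.66.
At (580582, 5794527): z_contact = −52252.84 + 5872733.08 − 5820054.66 = 425.58 m.
Depth below ground = 495.5 − 425.58 = 69.9 m.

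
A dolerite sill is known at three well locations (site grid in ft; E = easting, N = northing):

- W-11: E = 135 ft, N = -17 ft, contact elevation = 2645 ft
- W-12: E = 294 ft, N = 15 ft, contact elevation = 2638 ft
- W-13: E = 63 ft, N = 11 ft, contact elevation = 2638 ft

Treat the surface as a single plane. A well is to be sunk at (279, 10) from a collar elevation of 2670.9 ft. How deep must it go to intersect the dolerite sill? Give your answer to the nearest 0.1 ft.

Two edge vectors: W-11→W-12 = (159, 32, -7), W-11→W-13 = (-72, 28, -7).
Normal n = (W-11→W-12) × (W-11→W-13) = (-28, 1617, 6756).
So ∂z/∂E = −n_x/n_z = 0.00414 and ∂z/∂N = −n_y/n_z = −0.23934.
Intercept c from W-11: 2645 − 0.56 − 4.07 = 2640.37.
At (279, 10): z_contact = 1.16 − 2.39 + 2640.37 = 2639.13 ft.
Depth below ground = 2670.9 − 2639.13 = 31.8 ft.

31.8 ft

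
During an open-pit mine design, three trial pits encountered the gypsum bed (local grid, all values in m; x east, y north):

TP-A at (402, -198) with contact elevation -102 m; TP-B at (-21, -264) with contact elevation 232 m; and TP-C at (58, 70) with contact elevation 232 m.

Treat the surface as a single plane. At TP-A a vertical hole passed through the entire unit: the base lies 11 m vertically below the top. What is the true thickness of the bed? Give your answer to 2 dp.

8.41 m

Two edge vectors: TP-A→TP-B = (-423, -66, 334), TP-A→TP-C = (-344, 268, 334).
Normal n = (TP-A→TP-B) × (TP-A→TP-C) = (-111556, 26386, -136068).
So ∂z/∂x = −n_x/n_z = −0.81985 and ∂z/∂y = −n_y/n_z = 0.19392.
|∇z| = √(a²+b²) = 0.84248, so dip δ = arctan(0.84248) = 40.11°.
True thickness = vertical thickness × cos δ = 11 × cos 40.11° = 8.41 m.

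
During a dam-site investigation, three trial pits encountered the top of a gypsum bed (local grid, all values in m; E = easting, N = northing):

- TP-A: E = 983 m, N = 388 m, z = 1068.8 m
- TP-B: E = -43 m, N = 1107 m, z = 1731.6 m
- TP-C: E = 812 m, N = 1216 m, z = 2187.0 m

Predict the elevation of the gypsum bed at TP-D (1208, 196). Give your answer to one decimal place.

874.6 m

Let the plane be z = a·E + b·N + c.
TP-B−TP-A: −1026a + 719b = 662.8;  TP-C−TP-A: −171a + 828b = 1118.2.
Solving gives a = 0.351218, b = 1.423017.
Then c = 1068.8 − a·983 − b·388 = 171.42.
At (1208, 196): z = 424.3 + 278.9 + 171.42 = 874.6 m.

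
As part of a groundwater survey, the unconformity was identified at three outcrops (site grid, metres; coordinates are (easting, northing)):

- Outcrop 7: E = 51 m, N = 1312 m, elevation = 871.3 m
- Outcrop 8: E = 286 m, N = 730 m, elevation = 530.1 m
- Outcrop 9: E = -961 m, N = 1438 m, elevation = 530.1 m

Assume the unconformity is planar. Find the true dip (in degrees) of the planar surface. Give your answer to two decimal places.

Let the plane be z = a·E + b·N + c.
Outcrop 8−Outcrop 7: 235a − 582b = −341.2;  Outcrop 9−Outcrop 7: −1012a + 126b = −341.2.
Solving gives a = 0.43186, b = 0.76063.
Gradient magnitude |∇z| = √(a² + b²) = √(0.18650 + 0.57856) = 0.87468.
True dip = arctan(0.87468) = 41.18°, dipping toward SSW (azimuth ≈ 210°).

41.18°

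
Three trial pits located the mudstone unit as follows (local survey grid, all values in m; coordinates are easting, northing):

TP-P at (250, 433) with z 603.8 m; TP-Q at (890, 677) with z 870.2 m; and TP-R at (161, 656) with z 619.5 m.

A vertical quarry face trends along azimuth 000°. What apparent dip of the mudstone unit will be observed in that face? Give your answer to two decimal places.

Two edge vectors: TP-P→TP-Q = (640, 244, 266.4), TP-P→TP-R = (-89, 223, 15.7).
Normal n = (TP-P→TP-Q) × (TP-P→TP-R) = (-55576.4, -33757.6, 164436).
So ∂z/∂easting = −n_x/n_z = 0.33798 and ∂z/∂northing = −n_y/n_z = 0.20529.
Unit vector along 000° is (sin 0°, cos 0°) = (0.0000, 1.0000).
Slope in that direction = a·(0.0000) + b·(1.0000) = 0.20529.
Apparent dip = arctan|0.20529| = 11.60° (true dip is 21.6°, so apparent ≤ true as expected).

11.60°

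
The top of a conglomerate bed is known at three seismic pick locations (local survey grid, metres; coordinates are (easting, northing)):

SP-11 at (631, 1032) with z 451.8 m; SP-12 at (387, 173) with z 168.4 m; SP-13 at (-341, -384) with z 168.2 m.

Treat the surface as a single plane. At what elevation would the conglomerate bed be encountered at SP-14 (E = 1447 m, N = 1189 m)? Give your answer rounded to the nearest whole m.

255 m

Two edge vectors: SP-11→SP-12 = (-244, -859, -283.4), SP-11→SP-13 = (-972, -1416, -283.6).
Normal n = (SP-11→SP-12) × (SP-11→SP-13) = (-157682, 206266.4, -489444).
So ∂z/∂E = −n_x/n_z = −0.32217 and ∂z/∂N = −n_y/n_z = 0.42143.
Intercept c from SP-11: 451.8 + 203.29 − 434.92 = 220.17.
At (1447, 1189): z = −466.2 + 501.1 + 220.17 = 255.1 m.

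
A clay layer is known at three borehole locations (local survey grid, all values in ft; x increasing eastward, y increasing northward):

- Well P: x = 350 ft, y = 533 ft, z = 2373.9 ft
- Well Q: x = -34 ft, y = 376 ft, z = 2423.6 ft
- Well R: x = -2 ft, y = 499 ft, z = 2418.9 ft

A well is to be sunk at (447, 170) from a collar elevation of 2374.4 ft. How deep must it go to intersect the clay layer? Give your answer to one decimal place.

11.0 ft

Let the plane be z = a·x + b·y + c.
Well Q−Well P: −384a − 157b = 49.7;  Well R−Well P: −352a − 34b = 45.
Solving gives a = −0.12735, b = −0.00508.
Then c = 2373.9 − a·350 − b·533 = 2421.18.
At (447, 170): z_contact = −56.93 − 0.86 + 2421.18 = 2363.39 ft.
Depth below ground = 2374.4 − 2363.39 = 11.0 ft.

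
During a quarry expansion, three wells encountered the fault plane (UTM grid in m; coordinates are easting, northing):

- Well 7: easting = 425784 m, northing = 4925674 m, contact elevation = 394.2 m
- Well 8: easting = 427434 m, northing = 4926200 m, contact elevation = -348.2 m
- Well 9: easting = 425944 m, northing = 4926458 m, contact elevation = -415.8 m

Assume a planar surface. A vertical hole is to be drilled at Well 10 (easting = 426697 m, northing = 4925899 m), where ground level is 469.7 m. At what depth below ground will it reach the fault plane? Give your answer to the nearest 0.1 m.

Let the plane be z = a·easting + b·northing + c.
Well 8−Well 7: 1650a + 526b = −742.4;  Well 9−Well 7: 160a + 784b = −810.
Solving gives a = −0.128970102, b = −1.006842836.
Then c = 394.2 − a·425784 − b·4925674 = 5014687.19.
At (426697, 4925899): z_contact = −55031.16 − 4959606.12 + 5014687.19 = 49.91 m.
Depth below ground = 469.7 − 49.91 = 419.8 m.

419.8 m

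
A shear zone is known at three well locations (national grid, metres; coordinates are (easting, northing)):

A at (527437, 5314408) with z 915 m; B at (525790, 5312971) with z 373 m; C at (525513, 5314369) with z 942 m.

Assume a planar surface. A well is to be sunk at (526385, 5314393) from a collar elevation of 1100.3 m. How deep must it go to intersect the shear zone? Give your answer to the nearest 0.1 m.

168.0 m

Two edge vectors: A→B = (-1647, -1437, -542), A→C = (-1924, -39, 27).
Normal n = (A→B) × (A→C) = (-59937, 1087277, -2700555).
So ∂z/∂E = −n_x/n_z = −0.022194327 and ∂z/∂N = −n_y/n_z = 0.402612426.
Intercept c from A: 915 + 11706.11 − 2139646.70 = −2127025.59.
At (526385, 5314393): z_contact = −11682.76 + 2139640.66 − 2127025.59 = 932.31 m.
Depth below ground = 1100.3 − 932.31 = 168.0 m.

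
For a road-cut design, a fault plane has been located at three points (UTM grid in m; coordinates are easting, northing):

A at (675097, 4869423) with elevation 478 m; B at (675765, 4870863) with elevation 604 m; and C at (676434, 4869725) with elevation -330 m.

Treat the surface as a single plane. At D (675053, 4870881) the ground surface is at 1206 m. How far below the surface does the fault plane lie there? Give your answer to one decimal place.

98.2 m

Let the plane be z = a·easting + b·northing + c.
B−A: 668a + 1440b = 126;  C−A: 1337a + 302b = −808.
Solving gives a = −0.697151915, b = 0.410901027.
Then c = 478 − a·675097 − b·4869423 = −1529727.75.
At (675053, 4870881): z_contact = −470614.49 + 2001450.01 − 1529727.75 = 1107.77 m.
Depth below ground = 1206 − 1107.77 = 98.2 m.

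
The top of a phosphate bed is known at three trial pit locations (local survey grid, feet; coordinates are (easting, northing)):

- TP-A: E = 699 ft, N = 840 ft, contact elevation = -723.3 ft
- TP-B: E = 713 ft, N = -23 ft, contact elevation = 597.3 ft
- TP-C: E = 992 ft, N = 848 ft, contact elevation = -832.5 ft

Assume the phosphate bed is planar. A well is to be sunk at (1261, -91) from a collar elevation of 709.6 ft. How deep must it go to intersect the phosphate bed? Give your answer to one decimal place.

Let the plane be z = a·E + b·N + c.
TP-B−TP-A: 14a − 863b = 1320.6;  TP-C−TP-A: 293a + 8b = −109.2.
Solving gives a = −0.330768, b = −1.535609.
Then c = -723.3 − a·699 − b·840 = 797.82.
At (1261, -91): z_contact = −417.10 + 139.74 + 797.82 = 520.46 ft.
Depth below ground = 709.6 − 520.46 = 189.1 ft.

189.1 ft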